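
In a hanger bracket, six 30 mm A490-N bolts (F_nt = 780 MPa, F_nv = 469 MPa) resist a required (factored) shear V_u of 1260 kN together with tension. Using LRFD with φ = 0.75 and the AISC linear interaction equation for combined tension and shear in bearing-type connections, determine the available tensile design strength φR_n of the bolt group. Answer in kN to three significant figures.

A_b = π·30²/4 = 706.9 mm²; f_rv = 1260 × 1000 / (6 × 706.9) = 297.1 MPa.
F'_nt = 1.3 F_nt − (F_nt / φF_nv) f_rv = 1.3·780 − (780/(0.75·469))·297.1 = 355.2 MPa, capped at F_nt → F'_nt = 355.2 MPa.
R_n = F'_nt · A_b · n = 355.2 × 706.9 × 6 / 1000 = 1506 kN.
Design strength φR_n = 0.75 × 1506 = 1130 kN.

1130 kN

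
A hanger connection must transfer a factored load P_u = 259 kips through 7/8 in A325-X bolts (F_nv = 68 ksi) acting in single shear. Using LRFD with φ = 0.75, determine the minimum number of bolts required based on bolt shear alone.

A_b = π·0.875²/4 = 0.6013 in².
Per-bolt design strength φR_n = 0.75 × 68 × 0.6013 × 1 = 30.67 kips.
n ≥ 259 / 30.67 = 8.445 → use 9 bolts.

9 bolts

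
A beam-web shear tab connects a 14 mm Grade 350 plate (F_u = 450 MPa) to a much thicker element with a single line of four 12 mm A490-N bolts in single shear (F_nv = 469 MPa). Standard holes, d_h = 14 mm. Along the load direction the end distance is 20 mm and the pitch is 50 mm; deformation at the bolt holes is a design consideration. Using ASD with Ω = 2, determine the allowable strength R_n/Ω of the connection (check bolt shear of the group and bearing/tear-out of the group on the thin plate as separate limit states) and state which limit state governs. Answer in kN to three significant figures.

Bolt shear: A_b = π·12²/4 = 113.1 mm²; R_n = 469 × 113.1 × 4 × 1 / 1000 = 212.2 kN → 212.2 / 2 = 106 kN.
Bearing (1.2 l_c t F_u ≤ 2.4 d t F_u): upper limit = 2.4·12·14·450 / 1000 = 181.4 kN.
  Edge l_c = 20 − 14/2 = 13 → r_n = 98.28 kN; interior l_c = 50 − 14 = 36 → r_n = 181.4 kN.
  R_n,bearing = 1·98.28 + 3·181.4 = 642.6 kN → 642.6 / 2 = 321 kN.
Bolt shear governs: 106 kN.

106 kN (bolt shear governs)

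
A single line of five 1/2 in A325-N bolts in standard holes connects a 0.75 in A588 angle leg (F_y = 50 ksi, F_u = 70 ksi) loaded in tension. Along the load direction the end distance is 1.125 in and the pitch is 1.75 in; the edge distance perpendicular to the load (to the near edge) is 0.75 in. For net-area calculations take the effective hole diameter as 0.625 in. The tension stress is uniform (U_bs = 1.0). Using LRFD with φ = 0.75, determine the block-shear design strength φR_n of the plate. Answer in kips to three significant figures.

143 kips

Shear plane L_v = 1.125 + 4·1.75 = 8.125 in; A_gv = 8.125 × 0.75 = 6.094 in².
A_nv = (8.125 − 4.5·0.625) × 0.75 = 3.984 in².
A_nt = (0.75 − 0.5·0.625) × 0.75 = 0.3281 in².
0.6 F_u A_nv = 167.3 kips; 0.6 F_y A_gv = 182.8 kips → shear rupture governs the shear term.
R_n = 167.3 + 1.0 × 70 × 0.3281 = 190.3 kips.
Design strength φR_n = 0.75 × 190.3 = 143 kips.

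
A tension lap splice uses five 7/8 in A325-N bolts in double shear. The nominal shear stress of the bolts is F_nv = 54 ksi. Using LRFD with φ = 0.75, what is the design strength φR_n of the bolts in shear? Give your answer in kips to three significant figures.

A_b = π × 0.875² / 4 = 0.6013 in².
R_n = F_nv · A_b · n · n_s = 54 × 0.6013 × 5 × 2 = 324.7 kips.
Design strength φR_n = 0.75 × 324.7 = 244 kips.

244 kips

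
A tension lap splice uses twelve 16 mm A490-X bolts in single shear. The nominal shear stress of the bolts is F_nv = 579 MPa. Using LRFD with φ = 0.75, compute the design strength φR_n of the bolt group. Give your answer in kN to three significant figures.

1050 kN

A_b = π × 16² / 4 = 201.1 mm².
R_n = F_nv · A_b · n · n_s = 579 × 201.1 × 12 × 1 / 1000 = 1397 kN.
Design strength φR_n = 0.75 × 1397 = 1050 kN.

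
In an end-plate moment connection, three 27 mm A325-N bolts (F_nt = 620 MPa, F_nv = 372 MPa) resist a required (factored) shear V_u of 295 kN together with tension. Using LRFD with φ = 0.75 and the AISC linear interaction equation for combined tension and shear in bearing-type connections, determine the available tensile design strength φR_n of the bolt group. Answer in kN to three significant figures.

547 kN

A_b = π·27²/4 = 572.6 mm²; f_rv = 295 × 1000 / (3 × 572.6) = 171.7 MPa.
F'_nt = 1.3 F_nt − (F_nt / φF_nv) f_rv = 1.3·620 − (620/(0.75·372))·171.7 = 424.3 MPa, capped at F_nt → F'_nt = 424.3 MPa.
R_n = F'_nt · A_b · n = 424.3 × 572.6 × 3 / 1000 = 728.9 kN.
Design strength φR_n = 0.75 × 728.9 = 547 kN.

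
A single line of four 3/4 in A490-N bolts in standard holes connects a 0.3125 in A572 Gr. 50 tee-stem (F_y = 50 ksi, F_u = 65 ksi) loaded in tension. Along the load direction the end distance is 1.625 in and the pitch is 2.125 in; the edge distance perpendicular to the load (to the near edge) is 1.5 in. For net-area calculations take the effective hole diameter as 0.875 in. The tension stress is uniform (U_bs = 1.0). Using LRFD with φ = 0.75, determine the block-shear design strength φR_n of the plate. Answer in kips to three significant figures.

61.3 kips

Shear plane L_v = 1.625 + 3·2.125 = 8 in; A_gv = 8 × 0.3125 = 2.5 in².
A_nv = (8 − 3.5·0.875) × 0.3125 = 1.543 in².
A_nt = (1.5 − 0.5·0.875) × 0.3125 = 0.332 in².
0.6 F_u A_nv = 60.18 kips; 0.6 F_y A_gv = 75 kips → shear rupture governs the shear term.
R_n = 60.18 + 1.0 × 65 × 0.332 = 81.76 kips.
Design strength φR_n = 0.75 × 81.76 = 61.3 kips.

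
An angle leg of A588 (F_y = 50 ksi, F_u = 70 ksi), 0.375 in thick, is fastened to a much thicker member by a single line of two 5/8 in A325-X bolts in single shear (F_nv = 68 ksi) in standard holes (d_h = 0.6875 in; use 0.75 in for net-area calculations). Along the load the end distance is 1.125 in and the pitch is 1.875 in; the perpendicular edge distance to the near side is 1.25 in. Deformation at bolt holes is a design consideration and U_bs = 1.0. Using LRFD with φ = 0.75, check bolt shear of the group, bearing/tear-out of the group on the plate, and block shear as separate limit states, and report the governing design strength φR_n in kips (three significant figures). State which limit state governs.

Bolt shear: A_b = π·0.625²/4 = 0.3068 in²; R_n = 68 × 0.3068 × 2 × 1 = 41.72 kips → 0.75 × 41.72 = 31.3 kips.
Bearing: edge l_c = 0.7812, r_n = 24.61 kips; interior l_c = 1.188, r_n = 37.41 kips; R_n = 24.61 + 1·37.41 = 62.02 kips → 46.5 kips.
Block shear: A_gv = 1.125, A_nv = 0.7031, A_nt = 0.3281 in²; R_n = min(0.6F_uA_nv, 0.6F_yA_gv) + U_bs·F_u·A_nt = 52.5 kips → 39.4 kips.
Bolt shear governs: 31.3 kips.

31.3 kips (bolt shear governs)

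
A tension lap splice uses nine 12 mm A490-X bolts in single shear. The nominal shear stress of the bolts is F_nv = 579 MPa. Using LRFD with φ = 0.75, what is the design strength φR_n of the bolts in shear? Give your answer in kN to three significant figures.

442 kN

A_b = π × 12² / 4 = 113.1 mm².
R_n = F_nv · A_b · n · n_s = 579 × 113.1 × 9 × 1 / 1000 = 589.4 kN.
Design strength φR_n = 0.75 × 589.4 = 442 kN.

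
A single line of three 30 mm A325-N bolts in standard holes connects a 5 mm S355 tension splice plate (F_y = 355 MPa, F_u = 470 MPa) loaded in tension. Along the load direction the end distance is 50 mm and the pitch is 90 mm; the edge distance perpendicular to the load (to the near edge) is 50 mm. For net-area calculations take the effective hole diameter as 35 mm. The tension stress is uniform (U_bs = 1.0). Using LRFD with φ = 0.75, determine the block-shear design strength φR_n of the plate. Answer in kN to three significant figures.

Shear plane L_v = 50 + 2·90 = 230 mm; A_gv = 230 × 5 = 1150 mm².
A_nv = (230 − 2.5·35) × 5 = 712.5 mm².
A_nt = (50 − 0.5·35) × 5 = 162.5 mm².
0.6 F_u A_nv = 200.9 kN; 0.6 F_y A_gv = 245 kN → shear rupture governs the shear term.
R_n = 200.9 + 1.0 × 470 × 162.5 / 1000 = 277.3 kN.
Design strength φR_n = 0.75 × 277.3 = 208 kN.

208 kN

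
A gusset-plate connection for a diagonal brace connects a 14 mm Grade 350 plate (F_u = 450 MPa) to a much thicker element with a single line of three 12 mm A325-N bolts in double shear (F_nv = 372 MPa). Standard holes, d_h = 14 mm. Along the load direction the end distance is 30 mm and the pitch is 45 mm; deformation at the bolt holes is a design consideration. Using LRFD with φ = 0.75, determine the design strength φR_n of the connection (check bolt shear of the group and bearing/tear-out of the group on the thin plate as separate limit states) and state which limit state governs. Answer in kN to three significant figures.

189 kN (bolt shear governs)

Bolt shear: A_b = π·12²/4 = 113.1 mm²; R_n = 372 × 113.1 × 3 × 2 / 1000 = 252.4 kN → 0.75 × 252.4 = 189 kN.
Bearing (1.2 l_c t F_u ≤ 2.4 d t F_u): upper limit = 2.4·12·14·450 / 1000 = 181.4 kN.
  Edge l_c = 30 − 14/2 = 23 → r_n = 173.9 kN; interior l_c = 45 − 14 = 31 → r_n = 181.4 kN.
  R_n,bearing = 1·173.9 + 2·181.4 = 536.8 kN → 0.75 × 536.8 = 403 kN.
Bolt shear governs: 189 kN.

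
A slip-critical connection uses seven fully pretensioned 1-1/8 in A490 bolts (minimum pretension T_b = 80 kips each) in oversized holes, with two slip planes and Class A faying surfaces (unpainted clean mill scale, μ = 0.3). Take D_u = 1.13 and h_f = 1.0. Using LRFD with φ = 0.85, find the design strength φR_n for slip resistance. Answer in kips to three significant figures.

323 kips

R_n = μ · D_u · h_f · T_b · n_s · n_b = 0.3 × 1.13 × 1.0 × 80 × 2 × 7 = 379.7 kips.
Design strength φR_n = 0.85 × 379.7 = 323 kips.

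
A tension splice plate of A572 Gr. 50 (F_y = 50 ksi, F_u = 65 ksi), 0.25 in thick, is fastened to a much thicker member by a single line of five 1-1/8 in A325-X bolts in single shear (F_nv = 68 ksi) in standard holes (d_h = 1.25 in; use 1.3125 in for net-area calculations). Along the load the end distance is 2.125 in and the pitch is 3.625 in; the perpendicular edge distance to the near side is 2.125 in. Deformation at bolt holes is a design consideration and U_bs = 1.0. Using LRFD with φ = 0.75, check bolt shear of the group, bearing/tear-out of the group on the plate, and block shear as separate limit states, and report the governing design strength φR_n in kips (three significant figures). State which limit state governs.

Bolt shear: A_b = π·1.125²/4 = 0.994 in²; R_n = 68 × 0.994 × 5 × 1 = 338 kips → 0.75 × 338 = 253 kips.
Bearing: edge l_c = 1.5, r_n = 29.25 kips; interior l_c = 2.375, r_n = 43.87 kips; R_n = 29.25 + 4·43.87 = 204.7 kips → 154 kips.
Block shear: A_gv = 4.156, A_nv = 2.68, A_nt = 0.3672 in²; R_n = min(0.6F_uA_nv, 0.6F_yA_gv) + U_bs·F_u·A_nt = 128.4 kips → 96.3 kips.
Block shear governs: 96.3 kips.

96.3 kips (block shear governs)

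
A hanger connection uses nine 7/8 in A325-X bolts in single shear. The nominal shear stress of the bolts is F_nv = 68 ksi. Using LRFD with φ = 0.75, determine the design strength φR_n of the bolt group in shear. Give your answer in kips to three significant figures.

A_b = π × 0.875² / 4 = 0.6013 in².
R_n = F_nv · A_b · n · n_s = 68 × 0.6013 × 9 × 1 = 368 kips.
Design strength φR_n = 0.75 × 368 = 276 kips.

276 kips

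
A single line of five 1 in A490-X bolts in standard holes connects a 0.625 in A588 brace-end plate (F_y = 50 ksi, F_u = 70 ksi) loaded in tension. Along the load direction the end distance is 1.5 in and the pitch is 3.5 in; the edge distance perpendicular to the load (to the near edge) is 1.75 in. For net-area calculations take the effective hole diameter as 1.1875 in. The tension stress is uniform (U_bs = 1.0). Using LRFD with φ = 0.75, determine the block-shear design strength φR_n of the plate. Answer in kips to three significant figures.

238 kips

Shear plane L_v = 1.5 + 4·3.5 = 15.5 in; A_gv = 15.5 × 0.625 = 9.688 in².
A_nv = (15.5 − 4.5·1.1875) × 0.625 = 6.348 in².
A_nt = (1.75 − 0.5·1.1875) × 0.625 = 0.7227 in².
0.6 F_u A_nv = 266.6 kips; 0.6 F_y A_gv = 290.6 kips → shear rupture governs the shear term.
R_n = 266.6 + 1.0 × 70 × 0.7227 = 317.2 kips.
Design strength φR_n = 0.75 × 317.2 = 238 kips.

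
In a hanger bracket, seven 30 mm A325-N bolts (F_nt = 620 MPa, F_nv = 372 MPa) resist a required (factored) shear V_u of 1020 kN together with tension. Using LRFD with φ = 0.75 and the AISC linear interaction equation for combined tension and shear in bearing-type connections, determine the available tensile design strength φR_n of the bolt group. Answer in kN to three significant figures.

1290 kN

A_b = π·30²/4 = 706.9 mm²; f_rv = 1020 × 1000 / (7 × 706.9) = 206.1 MPa.
F'_nt = 1.3 F_nt − (F_nt / φF_nv) f_rv = 1.3·620 − (620/(0.75·372))·206.1 = 347.9 MPa, capped at F_nt → F'_nt = 347.9 MPa.
R_n = F'_nt · A_b · n = 347.9 × 706.9 × 7 / 1000 = 1721 kN.
Design strength φR_n = 0.75 × 1721 = 1290 kN.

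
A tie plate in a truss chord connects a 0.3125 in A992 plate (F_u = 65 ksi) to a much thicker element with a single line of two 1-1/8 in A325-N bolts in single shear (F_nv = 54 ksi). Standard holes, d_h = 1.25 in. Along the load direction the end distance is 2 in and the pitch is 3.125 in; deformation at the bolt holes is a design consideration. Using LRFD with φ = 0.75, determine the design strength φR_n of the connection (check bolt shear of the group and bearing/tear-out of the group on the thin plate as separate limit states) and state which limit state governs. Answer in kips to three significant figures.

Bolt shear: A_b = π·1.125²/4 = 0.994 in²; R_n = 54 × 0.994 × 2 × 1 = 107.4 kips → 0.75 × 107.4 = 80.5 kips.
Bearing (1.2 l_c t F_u ≤ 2.4 d t F_u): upper limit = 2.4·1.125·0.3125·65 = 54.84 kips.
  Edge l_c = 2 − 1.25/2 = 1.375 → r_n = 33.52 kips; interior l_c = 3.125 − 1.25 = 1.875 → r_n = 45.7 kips.
  R_n,bearing = 1·33.52 + 1·45.7 = 79.22 kips → 0.75 × 79.22 = 59.4 kips.
Bearing governs: 59.4 kips.

59.4 kips (bearing governs)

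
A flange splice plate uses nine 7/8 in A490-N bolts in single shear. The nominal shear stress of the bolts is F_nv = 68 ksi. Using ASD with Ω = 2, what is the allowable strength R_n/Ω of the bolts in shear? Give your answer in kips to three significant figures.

184 kips

A_b = π × 0.875² / 4 = 0.6013 in².
R_n = F_nv · A_b · n · n_s = 68 × 0.6013 × 9 × 1 = 368 kips.
Allowable strength R_n/Ω = 368 / 2 = 184 kips.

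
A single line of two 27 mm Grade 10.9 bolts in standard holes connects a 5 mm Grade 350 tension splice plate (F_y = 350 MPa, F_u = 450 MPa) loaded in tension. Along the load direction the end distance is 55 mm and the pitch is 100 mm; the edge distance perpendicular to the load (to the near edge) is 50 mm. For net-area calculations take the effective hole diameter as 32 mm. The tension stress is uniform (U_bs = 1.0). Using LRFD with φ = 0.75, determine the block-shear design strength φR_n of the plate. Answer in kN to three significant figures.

Shear plane L_v = 55 + 1·100 = 155 mm; A_gv = 155 × 5 = 775 mm².
A_nv = (155 − 1.5·32) × 5 = 535 mm².
A_nt = (50 − 0.5·32) × 5 = 170 mm².
0.6 F_u A_nv = 144.5 kN; 0.6 F_y A_gv = 162.8 kN → shear rupture governs the shear term.
R_n = 144.5 + 1.0 × 450 × 170 / 1000 = 221 kN.
Design strength φR_n = 0.75 × 221 = 166 kN.

166 kN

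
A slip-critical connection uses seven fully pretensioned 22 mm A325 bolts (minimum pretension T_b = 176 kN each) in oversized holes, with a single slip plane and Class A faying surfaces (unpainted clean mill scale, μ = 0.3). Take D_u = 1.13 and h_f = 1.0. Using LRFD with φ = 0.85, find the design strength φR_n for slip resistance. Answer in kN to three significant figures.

R_n = μ · D_u · h_f · T_b · n_s · n_b = 0.3 × 1.13 × 1.0 × 176 × 1 × 7 = 417.6 kN.
Design strength φR_n = 0.85 × 417.6 = 355 kN.

355 kN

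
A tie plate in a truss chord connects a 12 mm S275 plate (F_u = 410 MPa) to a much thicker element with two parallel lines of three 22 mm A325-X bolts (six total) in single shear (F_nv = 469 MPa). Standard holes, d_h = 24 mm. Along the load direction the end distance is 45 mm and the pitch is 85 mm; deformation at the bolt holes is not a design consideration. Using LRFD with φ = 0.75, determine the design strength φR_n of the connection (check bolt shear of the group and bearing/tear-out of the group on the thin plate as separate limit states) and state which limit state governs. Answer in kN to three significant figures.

Bolt shear: A_b = π·22²/4 = 380.1 mm²; R_n = 469 × 380.1 × 6 × 1 / 1000 = 1070 kN → 0.75 × 1070 = 802 kN.
Bearing (1.5 l_c t F_u ≤ 3.0 d t F_u): upper limit = 3.0·22·12·410 / 1000 = 324.7 kN.
  Edge l_c = 45 − 24/2 = 33 → r_n = 243.5 kN; interior l_c = 85 − 24 = 61 → r_n = 324.7 kN.
  R_n,bearing = 2·243.5 + 4·324.7 = 1786 kN → 0.75 × 1786 = 1340 kN.
Bolt shear governs: 802 kN.

802 kN (bolt shear governs)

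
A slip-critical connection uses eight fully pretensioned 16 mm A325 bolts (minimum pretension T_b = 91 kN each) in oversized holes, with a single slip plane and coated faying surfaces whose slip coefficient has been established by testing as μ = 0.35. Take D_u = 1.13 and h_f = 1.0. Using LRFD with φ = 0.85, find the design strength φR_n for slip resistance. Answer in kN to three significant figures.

R_n = μ · D_u · h_f · T_b · n_s · n_b = 0.35 × 1.13 × 1.0 × 91 × 1 × 8 = 287.9 kN.
Design strength φR_n = 0.85 × 287.9 = 245 kN.

245 kN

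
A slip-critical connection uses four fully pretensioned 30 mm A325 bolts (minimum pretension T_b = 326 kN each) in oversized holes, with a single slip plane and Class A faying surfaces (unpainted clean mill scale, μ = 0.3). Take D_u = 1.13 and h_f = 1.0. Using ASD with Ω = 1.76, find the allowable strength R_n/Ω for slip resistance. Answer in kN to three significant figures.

R_n = μ · D_u · h_f · T_b · n_s · n_b = 0.3 × 1.13 × 1.0 × 326 × 1 × 4 = 442.1 kN.
Allowable strength R_n/Ω = 442.1 / 1.76 = 251 kN.

251 kN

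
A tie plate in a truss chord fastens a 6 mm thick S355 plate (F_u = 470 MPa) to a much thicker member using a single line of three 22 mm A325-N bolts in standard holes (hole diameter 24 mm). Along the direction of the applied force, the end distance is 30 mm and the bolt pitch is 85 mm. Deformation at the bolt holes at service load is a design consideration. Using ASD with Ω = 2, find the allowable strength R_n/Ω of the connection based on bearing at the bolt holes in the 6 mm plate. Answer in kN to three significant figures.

179 kN

Per bolt r_n = 1.2 l_c t F_u ≤ 2.4 d t F_u; upper limit = 2.4 × 22 × 6 × 470 / 1000 = 148.9 kN.
Edge bolt: l_c = 30 − 24/2 = 18 mm → 1.2 × 18 × 6 × 470 / 1000 = 60.91 → r_n = 60.91 kN.
Interior bolts: l_c = 85 − 24 = 61 mm → 1.2 × 61 × 6 × 470 / 1000 = 206.4 → r_n = 148.9 kN.
R_n = 1 × 60.91 + 2 × 148.9 = 358.7 kN.
Allowable strength R_n/Ω = 358.7 / 2 = 179 kN.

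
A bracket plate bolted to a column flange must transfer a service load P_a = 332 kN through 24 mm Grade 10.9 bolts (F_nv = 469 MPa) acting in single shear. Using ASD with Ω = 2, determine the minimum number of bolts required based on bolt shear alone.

4 bolts

A_b = π·24²/4 = 452.4 mm².
Per-bolt allowable strength R_n/Ω = 469 × 452.4 × 1 / 1000 / 2 = 106.1 kN.
n ≥ 332 / 106.1 = 3.13 → use 4 bolts.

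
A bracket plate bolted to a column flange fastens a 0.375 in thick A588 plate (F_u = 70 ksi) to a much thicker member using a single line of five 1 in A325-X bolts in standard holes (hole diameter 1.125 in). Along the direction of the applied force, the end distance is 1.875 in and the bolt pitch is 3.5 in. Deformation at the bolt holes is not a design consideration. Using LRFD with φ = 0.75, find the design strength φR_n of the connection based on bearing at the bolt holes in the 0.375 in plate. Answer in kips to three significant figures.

275 kips

Per bolt r_n = 1.5 l_c t F_u ≤ 3.0 d t F_u; upper limit = 3.0 × 1 × 0.375 × 70 = 78.75 kips.
Edge bolt: l_c = 1.875 − 1.125/2 = 1.312 in → 1.5 × 1.312 × 0.375 × 70 = 51.68 → r_n = 51.68 kips.
Interior bolts: l_c = 3.5 − 1.125 = 2.375 in → 1.5 × 2.375 × 0.375 × 70 = 93.52 → r_n = 78.75 kips.
R_n = 1 × 51.68 + 4 × 78.75 = 366.7 kips.
Design strength φR_n = 0.75 × 366.7 = 275 kips.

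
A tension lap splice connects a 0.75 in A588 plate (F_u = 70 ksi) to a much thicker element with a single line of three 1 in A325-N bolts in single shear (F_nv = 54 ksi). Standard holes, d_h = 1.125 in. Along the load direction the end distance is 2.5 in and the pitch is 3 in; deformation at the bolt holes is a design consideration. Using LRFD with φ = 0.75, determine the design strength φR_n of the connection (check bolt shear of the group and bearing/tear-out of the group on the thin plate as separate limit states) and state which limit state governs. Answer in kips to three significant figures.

95.4 kips (bolt shear governs)

Bolt shear: A_b = π·1²/4 = 0.7854 in²; R_n = 54 × 0.7854 × 3 × 1 = 127.2 kips → 0.75 × 127.2 = 95.4 kips.
Bearing (1.2 l_c t F_u ≤ 2.4 d t F_u): upper limit = 2.4·1·0.75·70 = 126 kips.
  Edge l_c = 2.5 − 1.125/2 = 1.938 → r_n = 122.1 kips; interior l_c = 3 − 1.125 = 1.875 → r_n = 118.1 kips.
  R_n,bearing = 1·122.1 + 2·118.1 = 358.3 kips → 0.75 × 358.3 = 269 kips.
Bolt shear governs: 95.4 kips.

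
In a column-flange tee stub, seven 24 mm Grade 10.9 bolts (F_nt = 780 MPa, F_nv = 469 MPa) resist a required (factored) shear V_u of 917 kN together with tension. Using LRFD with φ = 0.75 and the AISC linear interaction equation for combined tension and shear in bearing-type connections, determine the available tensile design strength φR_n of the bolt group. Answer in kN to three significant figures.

A_b = π·24²/4 = 452.4 mm²; f_rv = 917 × 1000 / (7 × 452.4) = 289.6 MPa.
F'_nt = 1.3 F_nt − (F_nt / φF_nv) f_rv = 1.3·780 − (780/(0.75·469))·289.6 = 371.9 MPa, capped at F_nt → F'_nt = 371.9 MPa.
R_n = F'_nt · A_b · n = 371.9 × 452.4 × 7 / 1000 = 1178 kN.
Design strength φR_n = 0.75 × 1178 = 883 kN.

883 kN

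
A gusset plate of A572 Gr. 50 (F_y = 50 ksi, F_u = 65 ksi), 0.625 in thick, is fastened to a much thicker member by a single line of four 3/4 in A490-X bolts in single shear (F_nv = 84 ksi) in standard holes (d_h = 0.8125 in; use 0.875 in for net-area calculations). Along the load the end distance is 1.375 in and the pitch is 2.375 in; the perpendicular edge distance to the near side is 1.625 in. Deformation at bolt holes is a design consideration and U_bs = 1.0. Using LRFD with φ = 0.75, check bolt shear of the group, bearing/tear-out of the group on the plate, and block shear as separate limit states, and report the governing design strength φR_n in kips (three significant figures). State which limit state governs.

111 kips (bolt shear governs)

Bolt shear: A_b = π·0.75²/4 = 0.4418 in²; R_n = 84 × 0.4418 × 4 × 1 = 148.4 kips → 0.75 × 148.4 = 111 kips.
Bearing: edge l_c = 0.9688, r_n = 47.23 kips; interior l_c = 1.562, r_n = 73.12 kips; R_n = 47.23 + 3·73.12 = 266.6 kips → 200 kips.
Block shear: A_gv = 5.312, A_nv = 3.398, A_nt = 0.7422 in²; R_n = min(0.6F_uA_nv, 0.6F_yA_gv) + U_bs·F_u·A_nt = 180.8 kips → 136 kips.
Bolt shear governs: 111 kips.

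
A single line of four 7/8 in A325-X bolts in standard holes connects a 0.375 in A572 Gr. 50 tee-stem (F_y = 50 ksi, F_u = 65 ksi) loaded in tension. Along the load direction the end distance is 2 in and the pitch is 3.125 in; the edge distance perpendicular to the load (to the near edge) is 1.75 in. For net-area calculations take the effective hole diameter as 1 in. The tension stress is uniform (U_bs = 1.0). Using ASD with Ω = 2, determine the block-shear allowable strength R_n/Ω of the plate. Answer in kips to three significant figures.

Shear plane L_v = 2 + 3·3.125 = 11.38 in; A_gv = 11.38 × 0.375 = 4.266 in².
A_nv = (11.38 − 3.5·1) × 0.375 = 2.953 in².
A_nt = (1.75 − 0.5·1) × 0.375 = 0.4688 in².
0.6 F_u A_nv = 115.2 kips; 0.6 F_y A_gv = 128 kips → shear rupture governs the shear term.
R_n = 115.2 + 1.0 × 65 × 0.4688 = 145.6 kips.
Allowable strength R_n/Ω = 145.6 / 2 = 72.8 kips.

72.8 kips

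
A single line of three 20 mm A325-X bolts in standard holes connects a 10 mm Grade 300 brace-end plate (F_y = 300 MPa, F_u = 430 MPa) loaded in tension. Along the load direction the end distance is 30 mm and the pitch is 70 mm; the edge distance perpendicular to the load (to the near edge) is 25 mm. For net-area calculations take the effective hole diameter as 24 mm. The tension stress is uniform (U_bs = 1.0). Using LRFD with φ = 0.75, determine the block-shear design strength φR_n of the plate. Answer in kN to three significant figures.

Shear plane L_v = 30 + 2·70 = 170 mm; A_gv = 170 × 10 = 1700 mm².
A_nv = (170 − 2.5·24) × 10 = 1100 mm².
A_nt = (25 − 0.5·24) × 10 = 130 mm².
0.6 F_u A_nv = 283.8 kN; 0.6 F_y A_gv = 306 kN → shear rupture governs the shear term.
R_n = 283.8 + 1.0 × 430 × 130 / 1000 = 339.7 kN.
Design strength φR_n = 0.75 × 339.7 = 255 kN.

255 kN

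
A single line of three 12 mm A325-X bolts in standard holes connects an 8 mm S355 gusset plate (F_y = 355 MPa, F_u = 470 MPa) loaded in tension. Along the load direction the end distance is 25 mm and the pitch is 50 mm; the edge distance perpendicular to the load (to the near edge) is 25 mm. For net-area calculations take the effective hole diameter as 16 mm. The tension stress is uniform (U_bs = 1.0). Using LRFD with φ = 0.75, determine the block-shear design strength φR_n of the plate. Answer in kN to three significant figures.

Shear plane L_v = 25 + 2·50 = 125 mm; A_gv = 125 × 8 = 1000 mm².
A_nv = (125 − 2.5·16) × 8 = 680 mm².
A_nt = (25 − 0.5·16) × 8 = 136 mm².
0.6 F_u A_nv = 191.8 kN; 0.6 F_y A_gv = 213 kN → shear rupture governs the shear term.
R_n = 191.8 + 1.0 × 470 × 136 / 1000 = 255.7 kN.
Design strength φR_n = 0.75 × 255.7 = 192 kN.

192 kN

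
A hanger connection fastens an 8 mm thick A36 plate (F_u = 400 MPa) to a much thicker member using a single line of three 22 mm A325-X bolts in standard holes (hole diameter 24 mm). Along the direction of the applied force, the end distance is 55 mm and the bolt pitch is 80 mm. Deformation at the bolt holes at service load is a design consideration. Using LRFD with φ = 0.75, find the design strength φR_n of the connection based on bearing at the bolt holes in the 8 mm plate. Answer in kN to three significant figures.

377 kN

Per bolt r_n = 1.2 l_c t F_u ≤ 2.4 d t F_u; upper limit = 2.4 × 22 × 8 × 400 / 1000 = 169 kN.
Edge bolt: l_c = 55 − 24/2 = 43 mm → 1.2 × 43 × 8 × 400 / 1000 = 165.1 → r_n = 165.1 kN.
Interior bolts: l_c = 80 − 24 = 56 mm → 1.2 × 56 × 8 × 400 / 1000 = 215 → r_n = 169 kN.
R_n = 1 × 165.1 + 2 × 169 = 503 kN.
Design strength φR_n = 0.75 × 503 = 377 kN.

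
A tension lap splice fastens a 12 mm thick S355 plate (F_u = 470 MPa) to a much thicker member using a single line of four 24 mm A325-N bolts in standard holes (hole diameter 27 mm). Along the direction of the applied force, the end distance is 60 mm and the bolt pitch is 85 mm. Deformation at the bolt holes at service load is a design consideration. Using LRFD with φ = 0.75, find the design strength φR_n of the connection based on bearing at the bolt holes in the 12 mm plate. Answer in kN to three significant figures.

967 kN

Per bolt r_n = 1.2 l_c t F_u ≤ 2.4 d t F_u; upper limit = 2.4 × 24 × 12 × 470 / 1000 = 324.9 kN.
Edge bolt: l_c = 60 − 27/2 = 46.5 mm → 1.2 × 46.5 × 12 × 470 / 1000 = 314.7 → r_n = 314.7 kN.
Interior bolts: l_c = 85 − 27 = 58 mm → 1.2 × 58 × 12 × 470 / 1000 = 392.5 → r_n = 324.9 kN.
R_n = 1 × 314.7 + 3 × 324.9 = 1289 kN.
Design strength φR_n = 0.75 × 1289 = 967 kN.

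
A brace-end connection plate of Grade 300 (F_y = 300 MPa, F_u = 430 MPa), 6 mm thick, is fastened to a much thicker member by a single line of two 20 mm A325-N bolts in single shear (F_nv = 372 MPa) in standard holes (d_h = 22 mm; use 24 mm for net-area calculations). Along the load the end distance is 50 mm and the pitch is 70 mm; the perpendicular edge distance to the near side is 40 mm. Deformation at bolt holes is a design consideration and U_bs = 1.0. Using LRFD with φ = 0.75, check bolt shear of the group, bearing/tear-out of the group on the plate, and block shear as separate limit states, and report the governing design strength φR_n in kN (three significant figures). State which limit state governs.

151 kN (block shear governs)

Bolt shear: A_b = π·20²/4 = 314.2 mm²; R_n = 372 × 314.2 × 2 × 1 / 1000 = 233.7 kN → 0.75 × 233.7 = 175 kN.
Bearing: edge l_c = 39, r_n = 120.7 kN; interior l_c = 48, r_n = 123.8 kN; R_n = 120.7 + 1·123.8 = 244.6 kN → 183 kN.
Block shear: A_gv = 720, A_nv = 504, A_nt = 168 mm²; R_n = min(0.6F_uA_nv, 0.6F_yA_gv) + U_bs·F_u·A_nt = 201.8 kN → 151 kN.
Block shear governs: 151 kN.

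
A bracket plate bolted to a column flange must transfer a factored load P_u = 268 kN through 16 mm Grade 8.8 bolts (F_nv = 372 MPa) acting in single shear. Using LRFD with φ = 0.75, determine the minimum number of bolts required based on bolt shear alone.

5 bolts

A_b = π·16²/4 = 201.1 mm².
Per-bolt design strength φR_n = 0.75 × 372 × 201.1 × 1 / 1000 = 56.1 kN.
n ≥ 268 / 56.1 = 4.778 → use 5 bolts.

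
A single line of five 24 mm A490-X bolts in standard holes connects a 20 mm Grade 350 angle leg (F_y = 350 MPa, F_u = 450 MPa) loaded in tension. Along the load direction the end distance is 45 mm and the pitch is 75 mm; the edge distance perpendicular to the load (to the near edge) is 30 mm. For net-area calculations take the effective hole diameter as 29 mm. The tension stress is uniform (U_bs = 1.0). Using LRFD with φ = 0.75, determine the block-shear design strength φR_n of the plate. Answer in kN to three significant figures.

Shear plane L_v = 45 + 4·75 = 345 mm; A_gv = 345 × 20 = 6900 mm².
A_nv = (345 − 4.5·29) × 20 = 4290 mm².
A_nt = (30 − 0.5·29) × 20 = 310 mm².
0.6 F_u A_nv = 1158 kN; 0.6 F_y A_gv = 1449 kN → shear rupture governs the shear term.
R_n = 1158 + 1.0 × 450 × 310 / 1000 = 1298 kN.
Design strength φR_n = 0.75 × 1298 = 973 kN.

973 kN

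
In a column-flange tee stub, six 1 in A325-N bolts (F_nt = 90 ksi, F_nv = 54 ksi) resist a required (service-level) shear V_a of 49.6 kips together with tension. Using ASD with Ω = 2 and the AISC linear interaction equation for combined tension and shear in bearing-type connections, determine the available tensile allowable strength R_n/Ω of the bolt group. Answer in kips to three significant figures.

A_b = π·1²/4 = 0.7854 in²; f_rv = 49.6 / (6 × 0.7854) = 10.53 ksi.
F'_nt = 1.3 F_nt − (Ω F_nt / F_nv) f_rv = 1.3·90 − (2·90/54)·10.53 = 81.92 ksi, capped at F_nt → F'_nt = 81.92 ksi.
R_n = F'_nt · A_b · n = 81.92 × 0.7854 × 6 = 386 kips.
Allowable strength R_n/Ω = 386 / 2 = 193 kips.

193 kips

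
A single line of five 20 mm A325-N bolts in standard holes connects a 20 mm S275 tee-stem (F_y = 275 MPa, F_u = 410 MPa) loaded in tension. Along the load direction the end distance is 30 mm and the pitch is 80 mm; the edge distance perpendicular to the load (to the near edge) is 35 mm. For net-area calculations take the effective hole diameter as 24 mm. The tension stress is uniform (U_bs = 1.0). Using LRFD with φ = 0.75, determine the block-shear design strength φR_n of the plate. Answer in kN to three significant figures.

1010 kN

Shear plane L_v = 30 + 4·80 = 350 mm; A_gv = 350 × 20 = 7000 mm².
A_nv = (350 − 4.5·24) × 20 = 4840 mm².
A_nt = (35 − 0.5·24) × 20 = 460 mm².
0.6 F_u A_nv = 1191 kN; 0.6 F_y A_gv = 1155 kN → shear yielding governs the shear term.
R_n = 1155 + 1.0 × 410 × 460 / 1000 = 1344 kN.
Design strength φR_n = 0.75 × 1344 = 1010 kN.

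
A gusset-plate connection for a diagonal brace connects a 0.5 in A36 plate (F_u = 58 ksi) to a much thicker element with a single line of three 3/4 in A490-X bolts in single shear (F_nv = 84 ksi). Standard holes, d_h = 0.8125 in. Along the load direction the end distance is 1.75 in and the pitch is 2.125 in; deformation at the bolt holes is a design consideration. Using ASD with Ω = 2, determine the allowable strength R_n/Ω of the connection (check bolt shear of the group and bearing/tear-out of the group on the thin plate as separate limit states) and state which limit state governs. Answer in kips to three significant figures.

55.7 kips (bolt shear governs)

Bolt shear: A_b = π·0.75²/4 = 0.4418 in²; R_n = 84 × 0.4418 × 3 × 1 = 111.3 kips → 111.3 / 2 = 55.7 kips.
Bearing (1.2 l_c t F_u ≤ 2.4 d t F_u): upper limit = 2.4·0.75·0.5·58 = 52.2 kips.
  Edge l_c = 1.75 − 0.8125/2 = 1.344 → r_n = 46.76 kips; interior l_c = 2.125 − 0.8125 = 1.312 → r_n = 45.67 kips.
  R_n,bearing = 1·46.76 + 2·45.67 = 138.1 kips → 138.1 / 2 = 69.1 kips.
Bolt shear governs: 55.7 kips.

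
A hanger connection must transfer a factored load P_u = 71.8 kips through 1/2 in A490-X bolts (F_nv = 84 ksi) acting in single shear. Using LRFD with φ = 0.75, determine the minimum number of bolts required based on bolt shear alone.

6 bolts

A_b = π·0.5²/4 = 0.1963 in².
Per-bolt design strength φR_n = 0.75 × 84 × 0.1963 × 1 = 12.37 kips.
n ≥ 71.8 / 12.37 = 5.804 → use 6 bolts.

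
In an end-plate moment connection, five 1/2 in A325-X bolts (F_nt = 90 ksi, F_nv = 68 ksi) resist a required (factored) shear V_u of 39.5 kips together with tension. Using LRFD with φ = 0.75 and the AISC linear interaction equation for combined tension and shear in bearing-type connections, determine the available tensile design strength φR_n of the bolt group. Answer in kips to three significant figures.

33.9 kips

A_b = π·0.5²/4 = 0.1963 in²; f_rv = 39.5 / (5 × 0.1963) = 40.23 ksi.
F'_nt = 1.3 F_nt − (F_nt / φF_nv) f_rv = 1.3·90 − (90/(0.75·68))·40.23 = 46 ksi, capped at F_nt → F'_nt = 46 ksi.
R_n = F'_nt · A_b · n = 46 × 0.1963 × 5 = 45.16 kips.
Design strength φR_n = 0.75 × 45.16 = 33.9 kips.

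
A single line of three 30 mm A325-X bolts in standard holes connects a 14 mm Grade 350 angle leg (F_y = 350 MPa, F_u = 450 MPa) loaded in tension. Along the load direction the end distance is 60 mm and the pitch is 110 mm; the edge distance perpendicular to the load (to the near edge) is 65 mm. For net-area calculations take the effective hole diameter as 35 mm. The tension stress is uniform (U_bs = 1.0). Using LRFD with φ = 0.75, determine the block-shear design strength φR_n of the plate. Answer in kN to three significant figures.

Shear plane L_v = 60 + 2·110 = 280 mm; A_gv = 280 × 14 = 3920 mm².
A_nv = (280 − 2.5·35) × 14 = 2695 mm².
A_nt = (65 − 0.5·35) × 14 = 665 mm².
0.6 F_u A_nv = 727.6 kN; 0.6 F_y A_gv = 823.2 kN → shear rupture governs the shear term.
R_n = 727.6 + 1.0 × 450 × 665 / 1000 = 1027 kN.
Design strength φR_n = 0.75 × 1027 = 770 kN.

770 kN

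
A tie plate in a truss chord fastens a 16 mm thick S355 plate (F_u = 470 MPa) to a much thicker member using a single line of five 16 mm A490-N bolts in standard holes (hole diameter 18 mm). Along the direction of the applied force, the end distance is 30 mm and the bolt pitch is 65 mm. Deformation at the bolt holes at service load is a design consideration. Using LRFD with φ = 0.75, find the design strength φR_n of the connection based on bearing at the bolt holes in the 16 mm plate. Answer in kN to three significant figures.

1010 kN

Per bolt r_n = 1.2 l_c t F_u ≤ 2.4 d t F_u; upper limit = 2.4 × 16 × 16 × 470 / 1000 = 288.8 kN.
Edge bolt: l_c = 30 − 18/2 = 21 mm → 1.2 × 21 × 16 × 470 / 1000 = 189.5 → r_n = 189.5 kN.
Interior bolts: l_c = 65 − 18 = 47 mm → 1.2 × 47 × 16 × 470 / 1000 = 424.1 → r_n = 288.8 kN.
R_n = 1 × 189.5 + 4 × 288.8 = 1345 kN.
Design strength φR_n = 0.75 × 1345 = 1010 kN.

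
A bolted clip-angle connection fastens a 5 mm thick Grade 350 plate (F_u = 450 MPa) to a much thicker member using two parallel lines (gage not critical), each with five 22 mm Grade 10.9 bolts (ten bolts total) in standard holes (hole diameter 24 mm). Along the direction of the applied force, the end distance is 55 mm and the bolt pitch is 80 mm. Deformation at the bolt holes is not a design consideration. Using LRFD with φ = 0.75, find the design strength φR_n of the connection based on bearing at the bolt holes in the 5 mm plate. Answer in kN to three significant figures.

1110 kN

Per bolt r_n = 1.5 l_c t F_u ≤ 3.0 d t F_u; upper limit = 3.0 × 22 × 5 × 450 / 1000 = 148.5 kN.
Edge bolt: l_c = 55 − 24/2 = 43 mm → 1.5 × 43 × 5 × 450 / 1000 = 145.1 → r_n = 145.1 kN.
Interior bolts: l_c = 80 − 24 = 56 mm → 1.5 × 56 × 5 × 450 / 1000 = 189 → r_n = 148.5 kN.
R_n = 2 × 145.1 + 8 × 148.5 = 1478 kN.
Design strength φR_n = 0.75 × 1478 = 1110 kN.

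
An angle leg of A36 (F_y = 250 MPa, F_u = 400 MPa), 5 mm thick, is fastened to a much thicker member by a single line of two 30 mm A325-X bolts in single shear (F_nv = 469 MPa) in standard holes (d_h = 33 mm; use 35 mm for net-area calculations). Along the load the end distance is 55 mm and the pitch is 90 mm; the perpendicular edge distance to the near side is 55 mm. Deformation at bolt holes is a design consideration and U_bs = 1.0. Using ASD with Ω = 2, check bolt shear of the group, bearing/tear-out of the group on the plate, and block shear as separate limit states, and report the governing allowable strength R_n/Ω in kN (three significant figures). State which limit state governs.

Bolt shear: A_b = π·30²/4 = 706.9 mm²; R_n = 469 × 706.9 × 2 × 1 / 1000 = 663 kN → 663 / 2 = 332 kN.
Bearing: edge l_c = 38.5, r_n = 92.4 kN; interior l_c = 57, r_n = 136.8 kN; R_n = 92.4 + 1·136.8 = 229.2 kN → 115 kN.
Block shear: A_gv = 725, A_nv = 462.5, A_nt = 187.5 mm²; R_n = min(0.6F_uA_nv, 0.6F_yA_gv) + U_bs·F_u·A_nt = 183.8 kN → 91.9 kN.
Block shear governs: 91.9 kN.

91.9 kN (block shear governs)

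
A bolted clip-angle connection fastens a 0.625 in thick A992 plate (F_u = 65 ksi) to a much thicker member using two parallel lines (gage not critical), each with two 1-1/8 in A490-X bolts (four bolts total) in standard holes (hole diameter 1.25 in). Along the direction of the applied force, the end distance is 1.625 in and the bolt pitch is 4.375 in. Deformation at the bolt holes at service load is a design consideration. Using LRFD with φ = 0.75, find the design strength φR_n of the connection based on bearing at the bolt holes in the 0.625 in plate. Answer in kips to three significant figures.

238 kips

Per bolt r_n = 1.2 l_c t F_u ≤ 2.4 d t F_u; upper limit = 2.4 × 1.125 × 0.625 × 65 = 109.7 kips.
Edge bolt: l_c = 1.625 − 1.25/2 = 1 in → 1.2 × 1 × 0.625 × 65 = 48.75 → r_n = 48.75 kips.
Interior bolts: l_c = 4.375 − 1.25 = 3.125 in → 1.2 × 3.125 × 0.625 × 65 = 152.3 → r_n = 109.7 kips.
R_n = 2 × 48.75 + 2 × 109.7 = 316.9 kips.
Design strength φR_n = 0.75 × 316.9 = 238 kips.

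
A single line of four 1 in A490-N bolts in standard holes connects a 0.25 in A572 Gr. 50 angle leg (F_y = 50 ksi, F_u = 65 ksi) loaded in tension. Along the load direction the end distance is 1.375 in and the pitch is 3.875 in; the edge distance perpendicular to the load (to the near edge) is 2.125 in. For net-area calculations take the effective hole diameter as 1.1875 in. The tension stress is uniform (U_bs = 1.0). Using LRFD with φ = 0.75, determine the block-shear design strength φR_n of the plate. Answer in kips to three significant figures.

83.3 kips

Shear plane L_v = 1.375 + 3·3.875 = 13 in; A_gv = 13 × 0.25 = 3.25 in².
A_nv = (13 − 3.5·1.1875) × 0.25 = 2.211 in².
A_nt = (2.125 − 0.5·1.1875) × 0.25 = 0.3828 in².
0.6 F_u A_nv = 86.23 kips; 0.6 F_y A_gv = 97.5 kips → shear rupture governs the shear term.
R_n = 86.23 + 1.0 × 65 × 0.3828 = 111.1 kips.
Design strength φR_n = 0.75 × 111.1 = 83.3 kips.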